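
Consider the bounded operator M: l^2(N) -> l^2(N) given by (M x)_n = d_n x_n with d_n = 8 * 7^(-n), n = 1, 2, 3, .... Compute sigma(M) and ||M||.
sigma(M) = {8 * 7^(-n) : n ≥ 1} ∪ {0}; ||M|| = 8/7

A bounded diagonal operator on l^2 with diagonal entries d_n has spectrum equal to the closure of {d_n : n ≥ 1}: every d_n is an eigenvalue (with eigenvector e_n), so {d_n} ⊂ sigma(M); the spectrum is closed, so its closure is too; and for lambda not in the closure, (M - lambda I) has bounded inverse (the diagonal entries 1/(d_n - lambda) are bounded). For our sequence d_n = 8 * 7^(-n), n = 1, 2, 3, ...:
  - {d_n} = {8 * 7^(-n) : n ≥ 1}; the only limit point is 0
  - closure = {8 * 7^(-n) : n ≥ 1} ∪ {0}
For the norm: a diagonal operator has ||M|| = sup_n |d_n|. Here d_n = 8 * 7^(-n) is positive and decreasing, so sup_n |d_n| = d_1 = 8/7. So ||M|| = 8/7.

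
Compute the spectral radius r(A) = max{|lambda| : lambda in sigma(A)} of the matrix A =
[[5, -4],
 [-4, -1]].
r(A) = 7

The eigenvalues of A are the roots of its characteristic polynomial. With M = A (coefficients from the trace and determinant):
  p(λ) = det(λ I - M) = λ^2 - 4λ - 21.
For λ^2 - 4λ - 21 the discriminant is 100. It is a perfect square (10^2), so the roots are rational: λ = (4 ± 10)/2 = 7, -3.
Thus the eigenvalues (to 4 decimals) are 7 (modulus 7); -3 (modulus 3). The spectral radius is the largest modulus: r(A) = 7. (Cross-check: r(A) ≤ ||A||_2 ≈ 7; equality holds whenever A is normal, though it can also hold for some non-normal A.)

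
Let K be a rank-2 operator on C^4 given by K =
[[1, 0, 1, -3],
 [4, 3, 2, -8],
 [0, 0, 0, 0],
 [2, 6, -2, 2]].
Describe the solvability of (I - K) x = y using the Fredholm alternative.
(I - K) is invertible (det(I - K) = 60 ≠ 0), so for every y in C^4 the equation (I - K) x = y has a unique solution.

K has rank 2 and factors as K = U V^T = u1 v1^T + u2 v2^T with u1 = (-1, -3, 0, 0), v1 = (-1, 0, -1, 3), u2 = (0, -1, 0, -2), v2 = (-1, -3, 1, -1) (multiplying out reproduces the displayed K). The nonzero eigenvalues of U V^T coincide with those of the 2 x 2 matrix G = V^T U = [[v1·u1, v1·u2], [v2·u1, v2·u2]] = [[1, -6], [10, 5]], and by the Sylvester determinant identity det(I_4 - U V^T) = det(I_2 - V^T U) = det([[0, 6], [-10, -4]]) = (0)(-4) - (6)(-10) = 60. (Direct check: I - K =
[[0, 0, -1, 3],
 [-4, -2, -2, 8],
 [0, 0, 1, 0],
 [-2, -6, 2, -1]]
has determinant 60.) The finite-dimensional Fredholm alternative says: either (I - K) is invertible, or ker(I - K) ≠ {0} and then range(I - K) = ker((I - K)^*)^⊥, with dim ker(I - K) = dim ker((I - K)^*). Since det(I - K) ≠ 0, 1 is not an eigenvalue of K and ker(I - K) = {0}, so we are in the first case: for every y there is a unique x = (I - K)^(-1) y. (Explicitly, by the Woodbury identity, (I - U V^T)^(-1) = I + U (I_2 - G)^(-1) V^T.)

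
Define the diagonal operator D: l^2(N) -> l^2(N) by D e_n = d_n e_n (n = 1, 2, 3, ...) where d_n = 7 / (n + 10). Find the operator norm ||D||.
||D|| = 7/11 (attained at n = 1)

For D diagonal, ||D|| = sup_n |d_n| = sup_n 7/(n + 10). This is positive and strictly decreasing in n, so the supremum is attained at n = 1: d_1 = 7/(1 + 10) = 7/11. Hence ||D|| = 7/11.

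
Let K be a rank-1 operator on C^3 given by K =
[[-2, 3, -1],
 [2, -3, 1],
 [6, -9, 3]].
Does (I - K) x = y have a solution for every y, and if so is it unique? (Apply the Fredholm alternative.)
(I - K) is invertible (det(I - K) = 3 ≠ 0), so for every y in C^3 the equation (I - K) x = y has a unique solution.

K has rank 1, so it is an outer product K = u v^T: every row of K is a multiple of one row vector. Reading off the entries, u = (-1, 1, 3) and v = (2, -3, 1) (row i of K equals u_i·v^T). A rank-one matrix u v^T satisfies K u = u (v·u) and kills the (2)-dimensional subspace v^⊥, so its characteristic polynomial is lambda^2 (lambda - v·u) with v·u = tr K = -2. Hence the eigenvalues of I - K are 1 (multiplicity 2) and 1 - (-2) = 3, so det(I - K) = 3. (Direct check: I - K =
[[3, -3, 1],
 [-2, 4, -1],
 [-6, 9, -2]]
has determinant 3.) The finite-dimensional Fredholm alternative says: either (I - K) is invertible, or ker(I - K) ≠ {0} and then range(I - K) = ker((I - K)^*)^⊥, with dim ker(I - K) = dim ker((I - K)^*). Since det(I - K) ≠ 0, 1 is not an eigenvalue of K and ker(I - K) = {0}, so we are in the first case: for every y there is a unique x = (I - K)^(-1) y. Explicitly, by the Sherman–Morrison formula, (I - u v^T)^(-1) = I + u v^T/(1 - v·u), i.e. (I - K)^(-1) = I + K/(3).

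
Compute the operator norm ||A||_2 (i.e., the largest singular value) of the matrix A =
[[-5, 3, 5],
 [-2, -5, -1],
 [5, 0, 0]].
||A||_2 ≈ 8.5246 (= sqrt(largest eigenvalue of A^T A))

||A||_2 = sigma_max(A) = sqrt(lambda_max(A^T A)). Form the symmetric matrix M = A^T A =
[[54, -5, -23],
 [-5, 34, 20],
 [-23, 20, 26]].
Its characteristic polynomial (trace, sum of principal 2x2 minors, determinant of M give the coefficients) is
  p(λ) = det(λ I - M) = λ^3 - 114λ^2 + 3170λ - 12100.
No integer candidate from the rational root theorem (±divisors of 12100) is a root, so the roots are irrational. The cubic discriminant is Δ = 6224216800 > 0, so there are three distinct real roots. p(4) = -1180 and p(5) = 1025 have opposite signs, so a root lies in (4, 5); Newton's method refines it to λ ≈ 4.5238. p(36) = 932 and p(37) = -223 have opposite signs, so a root lies in (36, 37); Newton's method refines it to λ ≈ 36.8075. p(72) = -1588 and p(73) = 821 have opposite signs, so a root lies in (72, 73); Newton's method refines it to λ ≈ 72.6687. Check (Vieta): the three roots sum to 114, matching tr M = 114.
So the eigenvalues of A^T A are ≈ 4.5238, 36.8075, 72.6687 (all ≥ 0, as they must be for A^T A). The largest is λ_max ≈ 72.6687, hence ||A||_2 = sqrt(λ_max) ≈ 8.5246.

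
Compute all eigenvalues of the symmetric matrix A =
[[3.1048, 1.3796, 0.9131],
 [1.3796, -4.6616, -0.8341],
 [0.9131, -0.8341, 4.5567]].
sigma(A) ≈ {-5, 3, 5}

A is real symmetric, so its spectrum consists of real eigenvalues. Expanding the characteristic polynomial of the displayed matrix gives
  det(λ I - A) = p(λ) = λ^3 + (-3)λ^2 + (-25)λ + (74.9983).
Solving p(λ) = 0 yields eigenvalues ≈ -5, 3, 5. (A is shown rounded to 4 decimals, so these recover the underlying integer eigenvalues to within that precision.)
Verification: the trace of A = 3 equals the sum of eigenvalues 3, and det(A) ≈ -74.9983 matches the eigenvalue product -75.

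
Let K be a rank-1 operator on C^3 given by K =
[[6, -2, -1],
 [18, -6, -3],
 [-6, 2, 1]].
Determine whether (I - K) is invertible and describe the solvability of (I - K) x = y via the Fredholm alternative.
(I - K) is singular (det(I - K) = 0, i.e. 1 ∈ sigma(K)). (I - K) x = y is solvable iff y ⊥ ker((I - K)^*) = span{(6, -2, -1)}, i.e. iff 6y_1 - 2y_2 - y_3 = 0. When solvable, the solutions are x = y + c·(1, 3, -1), c arbitrary (ker(I - K) = span{(1, 3, -1)}, dimension 1).

K has rank 1, so it is an outer product K = u v^T: every row of K is a multiple of one row vector. Reading off the entries, u = (1, 3, -1) and v = (6, -2, -1) (row i of K equals u_i·v^T). A rank-one matrix u v^T satisfies K u = u (v·u) and kills the (2)-dimensional subspace v^⊥, so its characteristic polynomial is lambda^2 (lambda - v·u) with v·u = tr K = 1. Hence the eigenvalues of I - K are 1 (multiplicity 2) and 1 - (1) = 0, so det(I - K) = 0. (Direct check: I - K =
[[-5, 2, 1],
 [-18, 7, 3],
 [6, -2, 0]]
has determinant 0.) So 1 is an eigenvalue of K and (I - K) is not invertible. The finite-dimensional Fredholm alternative says: either (I - K) is invertible, or ker(I - K) ≠ {0} and then range(I - K) = ker((I - K)^*)^⊥, with dim ker(I - K) = dim ker((I - K)^*). We are in the second case, so we need both kernels. Kernel of I - K: (I - K) u = u - u (v·u) = u - u = 0, so ker(I - K) = span{u} = span{(1, 3, -1)} (it is exactly 1-dimensional because rank(I - K) = 2). Kernel of the adjoint: K is real, so (I - K)^* = I - K^T = I - v u^T, and (I - v u^T) v = v - v (u·v) = 0; hence ker((I - K)^*) = span{v} = span{(6, -2, -1)}. Therefore (I - K) x = y is solvable iff <y, v> = 0, i.e. iff 6y_1 - 2y_2 - y_3 = 0. When this holds, K y = u (v·y) = 0, so (I - K) y = y and x = y is a particular solution; the full solution set is the line x = y + c·u = y + c·(1, 3, -1), c ∈ C.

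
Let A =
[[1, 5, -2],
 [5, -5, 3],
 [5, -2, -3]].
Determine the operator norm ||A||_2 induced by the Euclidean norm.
||A||_2 ≈ 9.2253 (= sqrt(largest eigenvalue of A^T A))

||A||_2 = sigma_max(A) = sqrt(lambda_max(A^T A)). Form the symmetric matrix M = A^T A =
[[51, -30, -2],
 [-30, 54, -19],
 [-2, -19, 22]].
Its characteristic polynomial (trace, sum of principal 2x2 minors, determinant of M give the coefficients) is
  p(λ) = det(λ I - M) = λ^3 - 127λ^2 + 3799λ - 19881.
No integer candidate from the rational root theorem (±divisors of 19881) is a root, so the roots are irrational. The cubic discriminant is Δ = 12554780928 > 0, so there are three distinct real roots. p(6) = -1443 and p(7) = 832 have opposite signs, so a root lies in (6, 7); Newton's method refines it to λ ≈ 6.6232. p(35) = 384 and p(36) = -1053 have opposite signs, so a root lies in (35, 36); Newton's method refines it to λ ≈ 35.2701. p(85) = -416 and p(86) = 3597 have opposite signs, so a root lies in (85, 86); Newton's method refines it to λ ≈ 85.1067. Check (Vieta): the three roots sum to 127, matching tr M = 127.
So the eigenvalues of A^T A are ≈ 6.6232, 35.2701, 85.1067 (all ≥ 0, as they must be for A^T A). The largest is λ_max ≈ 85.1067, hence ||A||_2 = sqrt(λ_max) ≈ 9.2253.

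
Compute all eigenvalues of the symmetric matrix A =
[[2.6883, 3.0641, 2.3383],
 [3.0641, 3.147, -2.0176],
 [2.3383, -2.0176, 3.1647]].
sigma(A) ≈ {-2, 5, 6}

A is real symmetric, so its spectrum consists of real eigenvalues. Expanding the characteristic polynomial of the displayed matrix gives
  det(λ I - A) = p(λ) = λ^3 + (-9)λ^2 + (8)λ + (60).
Solving p(λ) = 0 yields eigenvalues ≈ -2, 5, 6. (A is shown rounded to 4 decimals, so these recover the underlying integer eigenvalues to within that precision.)
Verification: the trace of A = 9 equals the sum of eigenvalues 9, and det(A) ≈ -60.0001 matches the eigenvalue product -60.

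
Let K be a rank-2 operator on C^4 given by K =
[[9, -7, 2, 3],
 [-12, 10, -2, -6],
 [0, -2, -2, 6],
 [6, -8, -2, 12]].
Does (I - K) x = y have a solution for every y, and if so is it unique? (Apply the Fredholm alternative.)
(I - K) is invertible (det(I - K) = 86 ≠ 0), so for every y in C^4 the equation (I - K) x = y has a unique solution.

K has rank 2 and factors as K = U V^T = u1 v1^T + u2 v2^T with u1 = (-1, 1, 1, 1), v1 = (-3, 1, -2, 3), u2 = (-2, 3, -1, -3), v2 = (-3, 3, 0, -3) (multiplying out reproduces the displayed K). The nonzero eigenvalues of U V^T coincide with those of the 2 x 2 matrix G = V^T U = [[v1·u1, v1·u2], [v2·u1, v2·u2]] = [[5, 2], [3, 24]], and by the Sylvester determinant identity det(I_4 - U V^T) = det(I_2 - V^T U) = det([[-4, -2], [-3, -23]]) = (-4)(-23) - (-2)(-3) = 86. (Direct check: I - K =
[[-8, 7, -2, -3],
 [12, -9, 2, 6],
 [0, 2, 3, -6],
 [-6, 8, 2, -11]]
has determinant 86.) The finite-dimensional Fredholm alternative says: either (I - K) is invertible, or ker(I - K) ≠ {0} and then range(I - K) = ker((I - K)^*)^⊥, with dim ker(I - K) = dim ker((I - K)^*). Since det(I - K) ≠ 0, 1 is not an eigenvalue of K and ker(I - K) = {0}, so we are in the first case: for every y there is a unique x = (I - K)^(-1) y. (Explicitly, by the Woodbury identity, (I - U V^T)^(-1) = I + U (I_2 - G)^(-1) V^T.)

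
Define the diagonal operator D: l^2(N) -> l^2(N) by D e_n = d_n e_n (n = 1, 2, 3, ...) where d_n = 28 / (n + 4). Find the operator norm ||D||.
||D|| = 28/5 (attained at n = 1)

For D diagonal, ||D|| = sup_n |d_n| = sup_n 28/(n + 4). This is positive and strictly decreasing in n, so the supremum is attained at n = 1: d_1 = 28/(1 + 4) = 28/5. Hence ||D|| = 28/5.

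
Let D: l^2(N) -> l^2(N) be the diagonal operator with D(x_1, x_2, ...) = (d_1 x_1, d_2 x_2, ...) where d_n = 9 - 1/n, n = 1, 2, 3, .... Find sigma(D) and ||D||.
sigma(D) = {9 - 1/n : n ≥ 1} ∪ {9}; ||D|| = 9

A bounded diagonal operator on l^2 with diagonal entries d_n has spectrum equal to the closure of {d_n : n ≥ 1}: every d_n is an eigenvalue (with eigenvector e_n), so {d_n} ⊂ sigma(D); the spectrum is closed, so its closure is too; and for lambda not in the closure, (D - lambda I) has bounded inverse (the diagonal entries 1/(d_n - lambda) are bounded). For our sequence d_n = 9 - 1/n, n = 1, 2, 3, ...:
  - {d_n} = {9 - 1/n : n ≥ 1}; the only limit point is 9
  - closure = {9 - 1/n : n ≥ 1} ∪ {9}
For the norm: a diagonal operator has ||D|| = sup_n |d_n|. Here d_n = 9 - 1/n increases monotonically from d_1 = 8 toward 9, with all terms in [8, 9); so sup_n |d_n| = 9 (the supremum is the limit, not attained). So ||D|| = 9.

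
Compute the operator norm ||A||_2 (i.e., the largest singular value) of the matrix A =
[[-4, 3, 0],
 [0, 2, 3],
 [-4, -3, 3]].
||A||_2 ≈ 6.247 (= sqrt(largest eigenvalue of A^T A))

||A||_2 = sigma_max(A) = sqrt(lambda_max(A^T A)). Form the symmetric matrix M = A^T A =
[[32, 0, -12],
 [0, 22, -3],
 [-12, -3, 18]].
Its characteristic polynomial (trace, sum of principal 2x2 minors, determinant of M give the coefficients) is
  p(λ) = det(λ I - M) = λ^3 - 72λ^2 + 1523λ - 9216.
No integer candidate from the rational root theorem (±divisors of 9216) is a root, so the roots are irrational. The cubic discriminant is Δ = 31832212 > 0, so there are three distinct real roots. p(10) = -186 and p(11) = 156 have opposite signs, so a root lies in (10, 11); Newton's method refines it to λ ≈ 10.5143. p(22) = 90 and p(23) = -108 have opposite signs, so a root lies in (22, 23); Newton's method refines it to λ ≈ 22.4602. p(39) = -12 and p(40) = 504 have opposite signs, so a root lies in (39, 40); Newton's method refines it to λ ≈ 39.0255. Check (Vieta): the three roots sum to 72, matching tr M = 72.
So the eigenvalues of A^T A are ≈ 10.5143, 22.4602, 39.0255 (all ≥ 0, as they must be for A^T A). The largest is λ_max ≈ 39.0255, hence ||A||_2 = sqrt(λ_max) ≈ 6.247.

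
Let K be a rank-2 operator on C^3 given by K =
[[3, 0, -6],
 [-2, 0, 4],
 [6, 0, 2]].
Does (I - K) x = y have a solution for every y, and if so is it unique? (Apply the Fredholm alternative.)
(I - K) is invertible (det(I - K) = 38 ≠ 0), so for every y in C^3 the equation (I - K) x = y has a unique solution.

K has rank 2 and factors as K = U V^T = u1 v1^T + u2 v2^T with u1 = (3, -2, 0), v1 = (1, 0, -2), u2 = (0, 0, 2), v2 = (3, 0, 1) (multiplying out reproduces the displayed K). The nonzero eigenvalues of U V^T coincide with those of the 2 x 2 matrix G = V^T U = [[v1·u1, v1·u2], [v2·u1, v2·u2]] = [[3, -4], [9, 2]], and by the Sylvester determinant identity det(I_3 - U V^T) = det(I_2 - V^T U) = det([[-2, 4], [-9, -1]]) = (-2)(-1) - (4)(-9) = 38. (Direct check: I - K =
[[-2, 0, 6],
 [2, 1, -4],
 [-6, 0, -1]]
has determinant 38.) The finite-dimensional Fredholm alternative says: either (I - K) is invertible, or ker(I - K) ≠ {0} and then range(I - K) = ker((I - K)^*)^⊥, with dim ker(I - K) = dim ker((I - K)^*). Since det(I - K) ≠ 0, 1 is not an eigenvalue of K and ker(I - K) = {0}, so we are in the first case: for every y there is a unique x = (I - K)^(-1) y. (Explicitly, by the Woodbury identity, (I - U V^T)^(-1) = I + U (I_2 - G)^(-1) V^T.)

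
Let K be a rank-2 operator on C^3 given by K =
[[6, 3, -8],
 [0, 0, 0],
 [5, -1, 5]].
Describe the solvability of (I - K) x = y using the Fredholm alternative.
(I - K) is invertible (det(I - K) = 60 ≠ 0), so for every y in C^3 the equation (I - K) x = y has a unique solution.

K has rank 2 and factors as K = U V^T = u1 v1^T + u2 v2^T with u1 = (3, 0, -1), v1 = (1, 1, -3), u2 = (-1, 0, -2), v2 = (-3, 0, -1) (multiplying out reproduces the displayed K). The nonzero eigenvalues of U V^T coincide with those of the 2 x 2 matrix G = V^T U = [[v1·u1, v1·u2], [v2·u1, v2·u2]] = [[6, 5], [-8, 5]], and by the Sylvester determinant identity det(I_3 - U V^T) = det(I_2 - V^T U) = det([[-5, -5], [8, -4]]) = (-5)(-4) - (-5)(8) = 60. (Direct check: I - K =
[[-5, -3, 8],
 [0, 1, 0],
 [-5, 1, -4]]
has determinant 60.) The finite-dimensional Fredholm alternative says: either (I - K) is invertible, or ker(I - K) ≠ {0} and then range(I - K) = ker((I - K)^*)^⊥, with dim ker(I - K) = dim ker((I - K)^*). Since det(I - K) ≠ 0, 1 is not an eigenvalue of K and ker(I - K) = {0}, so we are in the first case: for every y there is a unique x = (I - K)^(-1) y. (Explicitly, by the Woodbury identity, (I - U V^T)^(-1) = I + U (I_2 - G)^(-1) V^T.)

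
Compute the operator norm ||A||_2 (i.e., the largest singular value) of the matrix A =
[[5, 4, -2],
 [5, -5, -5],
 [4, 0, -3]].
||A||_2 ≈ 10.2113 (= sqrt(largest eigenvalue of A^T A))

||A||_2 = sigma_max(A) = sqrt(lambda_max(A^T A)). Form the symmetric matrix M = A^T A =
[[66, -5, -47],
 [-5, 41, 17],
 [-47, 17, 38]].
Its characteristic polynomial (trace, sum of principal 2x2 minors, determinant of M give the coefficients) is
  p(λ) = det(λ I - M) = λ^3 - 145λ^2 + 4249λ - 225.
No integer candidate from the rational root theorem (±divisors of 225) is a root, so the roots are irrational. The cubic discriminant is Δ = 72489665904 > 0, so there are three distinct real roots. p(0) = -225 and p(1) = 3880 have opposite signs, so a root lies in (0, 1); Newton's method refines it to λ ≈ 0.053. p(40) = 1735 and p(41) = -840 have opposite signs, so a root lies in (40, 41); Newton's method refines it to λ ≈ 40.6758. p(104) = -1785 and p(105) = 4920 have opposite signs, so a root lies in (104, 105); Newton's method refines it to λ ≈ 104.2712. Check (Vieta): the three roots sum to 145, matching tr M = 145.
So the eigenvalues of A^T A are ≈ 0.053, 40.6758, 104.2712 (all ≥ 0, as they must be for A^T A). The largest is λ_max ≈ 104.2712, hence ||A||_2 = sqrt(λ_max) ≈ 10.2113.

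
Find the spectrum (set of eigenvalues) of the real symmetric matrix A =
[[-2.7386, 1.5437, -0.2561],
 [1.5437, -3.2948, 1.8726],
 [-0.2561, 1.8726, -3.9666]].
sigma(A) ≈ {-6, -3, -1}

A is real symmetric, so its spectrum consists of real eigenvalues. Expanding the characteristic polynomial of the displayed matrix gives
  det(λ I - A) = p(λ) = λ^3 + (10)λ^2 + (27)λ + (18).
Solving p(λ) = 0 yields eigenvalues ≈ -6, -3, -1. (A is shown rounded to 4 decimals, so these recover the underlying integer eigenvalues to within that precision.)
Verification: the trace of A = -10 equals the sum of eigenvalues -10, and det(A) ≈ -18.0000 matches the eigenvalue product -18.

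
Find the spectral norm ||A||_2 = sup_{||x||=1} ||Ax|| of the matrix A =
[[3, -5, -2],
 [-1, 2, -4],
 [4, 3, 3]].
||A||_2 ≈ 6.7473 (= sqrt(largest eigenvalue of A^T A))

||A||_2 = sigma_max(A) = sqrt(lambda_max(A^T A)). Form the symmetric matrix M = A^T A =
[[26, -5, 10],
 [-5, 38, 11],
 [10, 11, 29]].
Its characteristic polynomial (trace, sum of principal 2x2 minors, determinant of M give the coefficients) is
  p(λ) = det(λ I - M) = λ^3 - 93λ^2 + 2598λ - 19881.
No integer candidate from the rational root theorem (±divisors of 19881) is a root, so the roots are irrational. The cubic discriminant is Δ = 61394625 > 0, so there are three distinct real roots. p(12) = -369 and p(13) = 373 have opposite signs, so a root lies in (12, 13); Newton's method refines it to λ ≈ 12.4786. p(34) = 247 and p(35) = -1 have opposite signs, so a root lies in (34, 35); Newton's method refines it to λ ≈ 34.9958. p(45) = -171 and p(46) = 175 have opposite signs, so a root lies in (45, 46); Newton's method refines it to λ ≈ 45.5256. Check (Vieta): the three roots sum to 93, matching tr M = 93.
So the eigenvalues of A^T A are ≈ 12.4786, 34.9958, 45.5256 (all ≥ 0, as they must be for A^T A). The largest is λ_max ≈ 45.5256, hence ||A||_2 = sqrt(λ_max) ≈ 6.7473.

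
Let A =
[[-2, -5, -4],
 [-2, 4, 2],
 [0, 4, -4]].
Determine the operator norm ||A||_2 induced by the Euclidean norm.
||A||_2 ≈ 7.9162 (= sqrt(largest eigenvalue of A^T A))

||A||_2 = sigma_max(A) = sqrt(lambda_max(A^T A)). Form the symmetric matrix M = A^T A =
[[8, 2, 4],
 [2, 57, 12],
 [4, 12, 36]].
Its characteristic polynomial (trace, sum of principal 2x2 minors, determinant of M give the coefficients) is
  p(λ) = det(λ I - M) = λ^3 - 101λ^2 + 2632λ - 14400.
No integer candidate from the rational root theorem (±divisors of 14400) is a root, so the roots are irrational. The cubic discriminant is Δ = 1694329152 > 0, so there are three distinct real roots. p(7) = -582 and p(8) = 704 have opposite signs, so a root lies in (7, 8); Newton's method refines it to λ ≈ 7.4375. p(30) = 660 and p(31) = -78 have opposite signs, so a root lies in (30, 31); Newton's method refines it to λ ≈ 30.8955. p(62) = -1132 and p(63) = 594 have opposite signs, so a root lies in (62, 63); Newton's method refines it to λ ≈ 62.667. Check (Vieta): the three roots sum to 101, matching tr M = 101.
So the eigenvalues of A^T A are ≈ 7.4375, 30.8955, 62.667 (all ≥ 0, as they must be for A^T A). The largest is λ_max ≈ 62.667, hence ||A||_2 = sqrt(λ_max) ≈ 7.9162.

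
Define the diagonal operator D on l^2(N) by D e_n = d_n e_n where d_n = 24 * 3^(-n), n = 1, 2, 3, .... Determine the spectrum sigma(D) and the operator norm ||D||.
sigma(D) = {24 * 3^(-n) : n ≥ 1} ∪ {0}; ||D|| = 8

A bounded diagonal operator on l^2 with diagonal entries d_n has spectrum equal to the closure of {d_n : n ≥ 1}: every d_n is an eigenvalue (with eigenvector e_n), so {d_n} ⊂ sigma(D); the spectrum is closed, so its closure is too; and for lambda not in the closure, (D - lambda I) has bounded inverse (the diagonal entries 1/(d_n - lambda) are bounded). For our sequence d_n = 24 * 3^(-n), n = 1, 2, 3, ...:
  - {d_n} = {24 * 3^(-n) : n ≥ 1}; the only limit point is 0
  - closure = {24 * 3^(-n) : n ≥ 1} ∪ {0}
For the norm: a diagonal operator has ||D|| = sup_n |d_n|. Here d_n = 24 * 3^(-n) is positive and decreasing, so sup_n |d_n| = d_1 = 24/3 = 8. So ||D|| = 8.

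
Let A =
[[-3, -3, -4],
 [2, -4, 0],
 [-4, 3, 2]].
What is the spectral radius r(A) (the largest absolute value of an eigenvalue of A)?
r(A) ≈ 4.5202

The eigenvalues of A are the roots of its characteristic polynomial. With M = A (coefficients from the trace, the sum of principal 2x2 minors, and det A):
  p(λ) = det(λ I - M) = λ^3 + 5λ^2 - 12λ - 76.
No integer candidate from the rational root theorem (±divisors of 76) is a root, so the roots are irrational. The cubic discriminant is Δ = -25360 < 0, so there is one real root and a complex-conjugate pair. p(3) = -40 and p(4) = 20 have opposite signs, so a root lies in (3, 4); Newton's method refines it to λ ≈ 3.7195. Dividing out (λ - (3.7195)) leaves approximately λ^2 + 8.7195λ + 20.4326. For λ^2 + 8.7195λ + 20.4326 the discriminant is -5.7003. It is negative, so the remaining roots are the complex-conjugate pair λ ≈ -4.3598 ± 1.1938i. Their product equals the constant term, so |λ|^2 ≈ 20.4326 and |λ| ≈ 4.5202.
Thus the eigenvalues (to 4 decimals) are 3.7195 (modulus 3.7195); -4.3598 ± 1.1938i (modulus 4.5202). The spectral radius is the largest modulus: r(A) ≈ 4.5202. (Cross-check: r(A) ≤ ||A||_2 ≈ 6.9954; equality holds whenever A is normal, though it can also hold for some non-normal A.)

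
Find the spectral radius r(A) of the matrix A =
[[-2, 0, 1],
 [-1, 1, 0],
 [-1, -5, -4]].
r(A) ≈ 3.3153

The eigenvalues of A are the roots of its characteristic polynomial. With M = A (coefficients from the trace, the sum of principal 2x2 minors, and det A):
  p(λ) = det(λ I - M) = λ^3 + 5λ^2 + 3λ - 14.
No integer candidate from the rational root theorem (±divisors of 14) is a root, so the roots are irrational. The cubic discriminant is Δ = -1955 < 0, so there is one real root and a complex-conjugate pair. p(1) = -5 and p(2) = 20 have opposite signs, so a root lies in (1, 2); Newton's method refines it to λ ≈ 1.2737. Dividing out (λ - (1.2737)) leaves approximately λ^2 + 6.2737λ + 10.9912. For λ^2 + 6.2737λ + 10.9912 the discriminant is -4.6048. It is negative, so the remaining roots are the complex-conjugate pair λ ≈ -3.1369 ± 1.0729i. Their product equals the constant term, so |λ|^2 ≈ 10.9912 and |λ| ≈ 3.3153.
Thus the eigenvalues (to 4 decimals) are 1.2737 (modulus 1.2737); -3.1369 ± 1.0729i (modulus 3.3153). The spectral radius is the largest modulus: r(A) ≈ 3.3153. (Cross-check: r(A) ≤ ||A||_2 ≈ 6.521; equality holds whenever A is normal, though it can also hold for some non-normal A.)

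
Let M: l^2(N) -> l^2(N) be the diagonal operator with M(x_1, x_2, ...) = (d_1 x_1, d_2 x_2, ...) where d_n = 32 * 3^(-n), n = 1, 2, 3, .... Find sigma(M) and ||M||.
sigma(M) = {32 * 3^(-n) : n ≥ 1} ∪ {0}; ||M|| = 32/3

A bounded diagonal operator on l^2 with diagonal entries d_n has spectrum equal to the closure of {d_n : n ≥ 1}: every d_n is an eigenvalue (with eigenvector e_n), so {d_n} ⊂ sigma(M); the spectrum is closed, so its closure is too; and for lambda not in the closure, (M - lambda I) has bounded inverse (the diagonal entries 1/(d_n - lambda) are bounded). For our sequence d_n = 32 * 3^(-n), n = 1, 2, 3, ...:
  - {d_n} = {32 * 3^(-n) : n ≥ 1}; the only limit point is 0
  - closure = {32 * 3^(-n) : n ≥ 1} ∪ {0}
For the norm: a diagonal operator has ||M|| = sup_n |d_n|. Here d_n = 32 * 3^(-n) is positive and decreasing, so sup_n |d_n| = d_1 = 32/3. So ||M|| = 32/3.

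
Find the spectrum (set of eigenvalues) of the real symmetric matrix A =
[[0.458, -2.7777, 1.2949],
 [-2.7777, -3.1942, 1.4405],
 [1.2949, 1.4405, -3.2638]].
sigma(A) ≈ {-6, -2, 2}

A is real symmetric, so its spectrum consists of real eigenvalues. Expanding the characteristic polynomial of the displayed matrix gives
  det(λ I - A) = p(λ) = λ^3 + (6)λ^2 + (-4)λ + (-24).
Solving p(λ) = 0 yields eigenvalues ≈ -6, -2, 2. (A is shown rounded to 4 decimals, so these recover the underlying integer eigenvalues to within that precision.)
Verification: the trace of A = -6 equals the sum of eigenvalues -6, and det(A) ≈ 24.0000 matches the eigenvalue product 24.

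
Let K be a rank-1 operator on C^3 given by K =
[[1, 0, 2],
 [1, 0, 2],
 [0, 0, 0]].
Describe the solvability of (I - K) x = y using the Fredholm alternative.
(I - K) is singular (det(I - K) = 0, i.e. 1 ∈ sigma(K)). (I - K) x = y is solvable iff y ⊥ ker((I - K)^*) = span{(1, 0, 2)}, i.e. iff y_1 + 2y_3 = 0. When solvable, the solutions are x = y + c·(1, 1, 0), c arbitrary (ker(I - K) = span{(1, 1, 0)}, dimension 1).

K has rank 1, so it is an outer product K = u v^T: every row of K is a multiple of one row vector. Reading off the entries, u = (1, 1, 0) and v = (1, 0, 2) (row i of K equals u_i·v^T). A rank-one matrix u v^T satisfies K u = u (v·u) and kills the (2)-dimensional subspace v^⊥, so its characteristic polynomial is lambda^2 (lambda - v·u) with v·u = tr K = 1. Hence the eigenvalues of I - K are 1 (multiplicity 2) and 1 - (1) = 0, so det(I - K) = 0. (Direct check: I - K =
[[0, 0, -2],
 [-1, 1, -2],
 [0, 0, 1]]
has determinant 0.) So 1 is an eigenvalue of K and (I - K) is not invertible. The finite-dimensional Fredholm alternative says: either (I - K) is invertible, or ker(I - K) ≠ {0} and then range(I - K) = ker((I - K)^*)^⊥, with dim ker(I - K) = dim ker((I - K)^*). We are in the second case, so we need both kernels. Kernel of I - K: (I - K) u = u - u (v·u) = u - u = 0, so ker(I - K) = span{u} = span{(1, 1, 0)} (it is exactly 1-dimensional because rank(I - K) = 2). Kernel of the adjoint: K is real, so (I - K)^* = I - K^T = I - v u^T, and (I - v u^T) v = v - v (u·v) = 0; hence ker((I - K)^*) = span{v} = span{(1, 0, 2)}. Therefore (I - K) x = y is solvable iff <y, v> = 0, i.e. iff y_1 + 2y_3 = 0. When this holds, K y = u (v·y) = 0, so (I - K) y = y and x = y is a particular solution; the full solution set is the line x = y + c·u = y + c·(1, 1, 0), c ∈ C.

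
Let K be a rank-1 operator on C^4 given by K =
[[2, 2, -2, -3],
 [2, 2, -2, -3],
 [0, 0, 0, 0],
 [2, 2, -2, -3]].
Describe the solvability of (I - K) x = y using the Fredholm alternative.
(I - K) is singular (det(I - K) = 0, i.e. 1 ∈ sigma(K)). (I - K) x = y is solvable iff y ⊥ ker((I - K)^*) = span{(2, 2, -2, -3)}, i.e. iff 2y_1 + 2y_2 - 2y_3 - 3y_4 = 0. When solvable, the solutions are x = y + c·(1, 1, 0, 1), c arbitrary (ker(I - K) = span{(1, 1, 0, 1)}, dimension 1).

K has rank 1, so it is an outer product K = u v^T: every row of K is a multiple of one row vector. Reading off the entries, u = (1, 1, 0, 1) and v = (2, 2, -2, -3) (row i of K equals u_i·v^T). A rank-one matrix u v^T satisfies K u = u (v·u) and kills the (3)-dimensional subspace v^⊥, so its characteristic polynomial is lambda^3 (lambda - v·u) with v·u = tr K = 1. Hence the eigenvalues of I - K are 1 (multiplicity 3) and 1 - (1) = 0, so det(I - K) = 0. (Direct check: I - K =
[[-1, -2, 2, 3],
 [-2, -1, 2, 3],
 [0, 0, 1, 0],
 [-2, -2, 2, 4]]
has determinant 0.) So 1 is an eigenvalue of K and (I - K) is not invertible. The finite-dimensional Fredholm alternative says: either (I - K) is invertible, or ker(I - K) ≠ {0} and then range(I - K) = ker((I - K)^*)^⊥, with dim ker(I - K) = dim ker((I - K)^*). We are in the second case, so we need both kernels. Kernel of I - K: (I - K) u = u - u (v·u) = u - u = 0, so ker(I - K) = span{u} = span{(1, 1, 0, 1)} (it is exactly 1-dimensional because rank(I - K) = 3). Kernel of the adjoint: K is real, so (I - K)^* = I - K^T = I - v u^T, and (I - v u^T) v = v - v (u·v) = 0; hence ker((I - K)^*) = span{v} = span{(2, 2, -2, -3)}. Therefore (I - K) x = y is solvable iff <y, v> = 0, i.e. iff 2y_1 + 2y_2 - 2y_3 - 3y_4 = 0. When this holds, K y = u (v·y) = 0, so (I - K) y = y and x = y is a particular solution; the full solution set is the line x = y + c·u = y + c·(1, 1, 0, 1), c ∈ C.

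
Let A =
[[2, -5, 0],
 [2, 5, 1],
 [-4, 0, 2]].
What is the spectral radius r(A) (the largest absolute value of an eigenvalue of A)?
r(A) ≈ 4.3572

The eigenvalues of A are the roots of its characteristic polynomial. With M = A (coefficients from the trace, the sum of principal 2x2 minors, and det A):
  p(λ) = det(λ I - M) = λ^3 - 9λ^2 + 34λ - 60.
No integer candidate from the rational root theorem (±divisors of 60) is a root, so the roots are irrational. The cubic discriminant is Δ = -5260 < 0, so there is one real root and a complex-conjugate pair. p(4) = -4 and p(5) = 10 have opposite signs, so a root lies in (4, 5); Newton's method refines it to λ ≈ 4.3572. Dividing out (λ - (4.3572)) leaves approximately λ^2 - 4.6428λ + 13.7704. For λ^2 - 4.6428λ + 13.7704 the discriminant is -33.5257. It is negative, so the remaining roots are the complex-conjugate pair λ ≈ 2.3214 ± 2.8951i. Their product equals the constant term, so |λ|^2 ≈ 13.7704 and |λ| ≈ 3.7108.
Thus the eigenvalues (to 4 decimals) are 4.3572 (modulus 4.3572); 2.3214 ± 2.8951i (modulus 3.7108). The spectral radius is the largest modulus: r(A) ≈ 4.3572. (Cross-check: r(A) ≤ ||A||_2 ≈ 7.1109; equality holds whenever A is normal, though it can also hold for some non-normal A.)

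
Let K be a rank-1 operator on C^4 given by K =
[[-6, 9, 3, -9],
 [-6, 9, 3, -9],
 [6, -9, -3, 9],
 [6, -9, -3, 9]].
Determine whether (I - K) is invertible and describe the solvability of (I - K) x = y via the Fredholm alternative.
(I - K) is invertible (det(I - K) = -8 ≠ 0), so for every y in C^4 the equation (I - K) x = y has a unique solution.

K has rank 1, so it is an outer product K = u v^T: every row of K is a multiple of one row vector. Reading off the entries, u = (-3, -3, 3, 3) and v = (2, -3, -1, 3) (row i of K equals u_i·v^T). A rank-one matrix u v^T satisfies K u = u (v·u) and kills the (3)-dimensional subspace v^⊥, so its characteristic polynomial is lambda^3 (lambda - v·u) with v·u = tr K = 9. Hence the eigenvalues of I - K are 1 (multiplicity 3) and 1 - (9) = -8, so det(I - K) = -8. (Direct check: I - K =
[[7, -9, -3, 9],
 [6, -8, -3, 9],
 [-6, 9, 4, -9],
 [-6, 9, 3, -8]]
has determinant -8.) The finite-dimensional Fredholm alternative says: either (I - K) is invertible, or ker(I - K) ≠ {0} and then range(I - K) = ker((I - K)^*)^⊥, with dim ker(I - K) = dim ker((I - K)^*). Since det(I - K) ≠ 0, 1 is not an eigenvalue of K and ker(I - K) = {0}, so we are in the first case: for every y there is a unique x = (I - K)^(-1) y. Explicitly, by the Sherman–Morrison formula, (I - u v^T)^(-1) = I + u v^T/(1 - v·u), i.e. (I - K)^(-1) = I + K/(-8).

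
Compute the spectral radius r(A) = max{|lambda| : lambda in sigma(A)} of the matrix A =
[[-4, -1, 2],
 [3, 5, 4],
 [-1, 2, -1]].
r(A) ≈ 6.0354

The eigenvalues of A are the roots of its characteristic polynomial. With M = A (coefficients from the trace, the sum of principal 2x2 minors, and det A):
  p(λ) = det(λ I - M) = λ^3 - 24λ - 75.
No integer candidate from the rational root theorem (±divisors of 75) is a root, so the roots are irrational. The cubic discriminant is Δ = -96579 < 0, so there is one real root and a complex-conjugate pair. p(6) = -3 and p(7) = 100 have opposite signs, so a root lies in (6, 7); Newton's method refines it to λ ≈ 6.0354. Dividing out (λ - (6.0354)) leaves approximately λ^2 + 6.0354λ + 12.4266. For λ^2 + 6.0354λ + 12.4266 the discriminant is -13.2798. It is negative, so the remaining roots are the complex-conjugate pair λ ≈ -3.0177 ± 1.8221i. Their product equals the constant term, so |λ|^2 ≈ 12.4266 and |λ| ≈ 3.5251.
Thus the eigenvalues (to 4 decimals) are 6.0354 (modulus 6.0354); -3.0177 ± 1.8221i (modulus 3.5251). The spectral radius is the largest modulus: r(A) ≈ 6.0354. (Cross-check: r(A) ≤ ||A||_2 ≈ 7.2625; equality holds whenever A is normal, though it can also hold for some non-normal A.)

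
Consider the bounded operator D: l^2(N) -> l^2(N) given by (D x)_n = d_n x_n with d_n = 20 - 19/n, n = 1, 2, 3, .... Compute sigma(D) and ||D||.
sigma(D) = {20 - 19/n : n ≥ 1} ∪ {20}; ||D|| = 20

A bounded diagonal operator on l^2 with diagonal entries d_n has spectrum equal to the closure of {d_n : n ≥ 1}: every d_n is an eigenvalue (with eigenvector e_n), so {d_n} ⊂ sigma(D); the spectrum is closed, so its closure is too; and for lambda not in the closure, (D - lambda I) has bounded inverse (the diagonal entries 1/(d_n - lambda) are bounded). For our sequence d_n = 20 - 19/n, n = 1, 2, 3, ...:
  - {d_n} = {20 - 19/n : n ≥ 1}; the only limit point is 20
  - closure = {20 - 19/n : n ≥ 1} ∪ {20}
For the norm: a diagonal operator has ||D|| = sup_n |d_n|. Here d_n = 20 - 19/n increases monotonically from d_1 = 1 toward 20, with all terms in [1, 20); so sup_n |d_n| = 20 (the supremum is the limit, not attained). So ||D|| = 20.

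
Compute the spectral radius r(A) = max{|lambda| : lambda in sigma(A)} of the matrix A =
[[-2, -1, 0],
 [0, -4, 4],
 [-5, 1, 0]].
r(A) ≈ 4.0974

The eigenvalues of A are the roots of its characteristic polynomial. With M = A (coefficients from the trace, the sum of principal 2x2 minors, and det A):
  p(λ) = det(λ I - M) = λ^3 + 6λ^2 + 4λ - 28.
No integer candidate from the rational root theorem (±divisors of 28) is a root, so the roots are irrational. The cubic discriminant is Δ = -8752 < 0, so there is one real root and a complex-conjugate pair. p(1) = -17 and p(2) = 12 have opposite signs, so a root lies in (1, 2); Newton's method refines it to λ ≈ 1.6678. Dividing out (λ - (1.6678)) leaves approximately λ^2 + 7.6678λ + 16.7885. For λ^2 + 7.6678λ + 16.7885 the discriminant is -8.3585. It is negative, so the remaining roots are the complex-conjugate pair λ ≈ -3.8339 ± 1.4456i. Their product equals the constant term, so |λ|^2 ≈ 16.7885 and |λ| ≈ 4.0974.
Thus the eigenvalues (to 4 decimals) are 1.6678 (modulus 1.6678); -3.8339 ± 1.4456i (modulus 4.0974). The spectral radius is the largest modulus: r(A) ≈ 4.0974. (Cross-check: r(A) ≤ ||A||_2 ≈ 5.8318; equality holds whenever A is normal, though it can also hold for some non-normal A.)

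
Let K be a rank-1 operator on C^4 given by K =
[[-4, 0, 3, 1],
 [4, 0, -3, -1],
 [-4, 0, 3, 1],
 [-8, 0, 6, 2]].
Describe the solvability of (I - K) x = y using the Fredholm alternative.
(I - K) is singular (det(I - K) = 0, i.e. 1 ∈ sigma(K)). (I - K) x = y is solvable iff y ⊥ ker((I - K)^*) = span{(-4, 0, 3, 1)}, i.e. iff -4y_1 + 3y_3 + y_4 = 0. When solvable, the solutions are x = y + c·(1, -1, 1, 2), c arbitrary (ker(I - K) = span{(1, -1, 1, 2)}, dimension 1).

K has rank 1, so it is an outer product K = u v^T: every row of K is a multiple of one row vector. Reading off the entries, u = (1, -1, 1, 2) and v = (-4, 0, 3, 1) (row i of K equals u_i·v^T). A rank-one matrix u v^T satisfies K u = u (v·u) and kills the (3)-dimensional subspace v^⊥, so its characteristic polynomial is lambda^3 (lambda - v·u) with v·u = tr K = 1. Hence the eigenvalues of I - K are 1 (multiplicity 3) and 1 - (1) = 0, so det(I - K) = 0. (Direct check: I - K =
[[5, 0, -3, -1],
 [-4, 1, 3, 1],
 [4, 0, -2, -1],
 [8, 0, -6, -1]]
has determinant 0.) So 1 is an eigenvalue of K and (I - K) is not invertible. The finite-dimensional Fredholm alternative says: either (I - K) is invertible, or ker(I - K) ≠ {0} and then range(I - K) = ker((I - K)^*)^⊥, with dim ker(I - K) = dim ker((I - K)^*). We are in the second case, so we need both kernels. Kernel of I - K: (I - K) u = u - u (v·u) = u - u = 0, so ker(I - K) = span{u} = span{(1, -1, 1, 2)} (it is exactly 1-dimensional because rank(I - K) = 3). Kernel of the adjoint: K is real, so (I - K)^* = I - K^T = I - v u^T, and (I - v u^T) v = v - v (u·v) = 0; hence ker((I - K)^*) = span{v} = span{(-4, 0, 3, 1)}. Therefore (I - K) x = y is solvable iff <y, v> = 0, i.e. iff -4y_1 + 3y_3 + y_4 = 0. When this holds, K y = u (v·y) = 0, so (I - K) y = y and x = y is a particular solution; the full solution set is the line x = y + c·u = y + c·(1, -1, 1, 2), c ∈ C.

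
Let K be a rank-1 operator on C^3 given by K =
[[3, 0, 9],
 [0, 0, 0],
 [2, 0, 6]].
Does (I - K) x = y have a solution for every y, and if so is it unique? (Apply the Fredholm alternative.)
(I - K) is invertible (det(I - K) = -8 ≠ 0), so for every y in C^3 the equation (I - K) x = y has a unique solution.

K has rank 1, so it is an outer product K = u v^T: every row of K is a multiple of one row vector. Reading off the entries, u = (-3, 0, -2) and v = (-1, 0, -3) (row i of K equals u_i·v^T). A rank-one matrix u v^T satisfies K u = u (v·u) and kills the (2)-dimensional subspace v^⊥, so its characteristic polynomial is lambda^2 (lambda - v·u) with v·u = tr K = 9. Hence the eigenvalues of I - K are 1 (multiplicity 2) and 1 - (9) = -8, so det(I - K) = -8. (Direct check: I - K =
[[-2, 0, -9],
 [0, 1, 0],
 [-2, 0, -5]]
has determinant -8.) The finite-dimensional Fredholm alternative says: either (I - K) is invertible, or ker(I - K) ≠ {0} and then range(I - K) = ker((I - K)^*)^⊥, with dim ker(I - K) = dim ker((I - K)^*). Since det(I - K) ≠ 0, 1 is not an eigenvalue of K and ker(I - K) = {0}, so we are in the first case: for every y there is a unique x = (I - K)^(-1) y. Explicitly, by the Sherman–Morrison formula, (I - u v^T)^(-1) = I + u v^T/(1 - v·u), i.e. (I - K)^(-1) = I + K/(-8).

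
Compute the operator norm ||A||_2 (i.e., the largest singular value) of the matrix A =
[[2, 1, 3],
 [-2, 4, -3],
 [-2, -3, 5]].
||A||_2 ≈ 7.747 (= sqrt(largest eigenvalue of A^T A))

||A||_2 = sigma_max(A) = sqrt(lambda_max(A^T A)). Form the symmetric matrix M = A^T A =
[[12, 0, 2],
 [0, 26, -24],
 [2, -24, 43]].
Its characteristic polynomial (trace, sum of principal 2x2 minors, determinant of M give the coefficients) is
  p(λ) = det(λ I - M) = λ^3 - 81λ^2 + 1366λ - 6400.
No integer candidate from the rational root theorem (±divisors of 6400) is a root, so the roots are irrational. The cubic discriminant is Δ = 82563332 > 0, so there are three distinct real roots. p(8) = -144 and p(9) = 62 have opposite signs, so a root lies in (8, 9); Newton's method refines it to λ ≈ 8.6369. p(12) = 56 and p(13) = -134 have opposite signs, so a root lies in (12, 13); Newton's method refines it to λ ≈ 12.3468. p(60) = -40 and p(61) = 2506 have opposite signs, so a root lies in (60, 61); Newton's method refines it to λ ≈ 60.0163. Check (Vieta): the three roots sum to 81, matching tr M = 81.
So the eigenvalues of A^T A are ≈ 8.6369, 12.3468, 60.0163 (all ≥ 0, as they must be for A^T A). The largest is λ_max ≈ 60.0163, hence ||A||_2 = sqrt(λ_max) ≈ 7.747.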